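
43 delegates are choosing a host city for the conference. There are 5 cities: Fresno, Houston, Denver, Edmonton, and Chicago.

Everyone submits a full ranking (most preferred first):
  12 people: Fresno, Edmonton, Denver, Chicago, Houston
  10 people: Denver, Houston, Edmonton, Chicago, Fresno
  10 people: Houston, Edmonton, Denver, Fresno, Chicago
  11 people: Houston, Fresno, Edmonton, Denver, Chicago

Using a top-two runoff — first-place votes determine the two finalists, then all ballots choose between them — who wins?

Houston

Round 1 first-place votes: Fresno 12, Houston 21, Denver 10, Edmonton 0, Chicago 0. Houston and Fresno advance.
Runoff: Houston is ranked above Fresno on 31 ballots, Fresno above Houston on 12.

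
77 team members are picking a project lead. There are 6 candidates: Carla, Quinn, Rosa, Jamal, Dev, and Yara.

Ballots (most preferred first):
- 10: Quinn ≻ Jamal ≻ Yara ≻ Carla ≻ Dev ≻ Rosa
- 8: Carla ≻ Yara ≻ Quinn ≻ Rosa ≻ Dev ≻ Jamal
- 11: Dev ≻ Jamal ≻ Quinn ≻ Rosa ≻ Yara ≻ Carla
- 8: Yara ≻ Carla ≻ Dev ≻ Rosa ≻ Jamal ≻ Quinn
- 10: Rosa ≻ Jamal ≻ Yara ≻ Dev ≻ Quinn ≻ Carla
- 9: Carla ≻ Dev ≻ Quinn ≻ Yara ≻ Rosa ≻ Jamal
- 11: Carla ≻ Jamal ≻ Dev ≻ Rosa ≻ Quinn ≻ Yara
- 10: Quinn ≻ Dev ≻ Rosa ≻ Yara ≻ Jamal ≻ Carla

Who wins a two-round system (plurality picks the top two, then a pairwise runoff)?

Quinn

Round 1 first-place votes: Carla 28, Quinn 20, Rosa 10, Jamal 0, Dev 11, Yara 8. Carla and Quinn advance.
Runoff: Carla is ranked above Quinn on 36 ballots, Quinn above Carla on 41.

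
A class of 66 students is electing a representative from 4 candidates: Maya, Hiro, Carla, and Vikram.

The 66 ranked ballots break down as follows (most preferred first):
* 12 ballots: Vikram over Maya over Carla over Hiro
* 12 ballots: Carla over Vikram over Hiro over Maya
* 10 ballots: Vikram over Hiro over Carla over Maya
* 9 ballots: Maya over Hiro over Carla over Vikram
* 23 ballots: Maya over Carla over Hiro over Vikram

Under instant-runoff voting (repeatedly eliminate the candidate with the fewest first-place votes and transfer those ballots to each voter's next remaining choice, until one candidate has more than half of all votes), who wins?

Vikram

Round 1: Maya 32, Hiro 0, Carla 12, Vikram 22. Hiro eliminated.
Round 2: Maya 32, Carla 12, Vikram 22. Carla eliminated.
Round 3: Maya 32, Vikram 34. Vikram has a majority (≥34).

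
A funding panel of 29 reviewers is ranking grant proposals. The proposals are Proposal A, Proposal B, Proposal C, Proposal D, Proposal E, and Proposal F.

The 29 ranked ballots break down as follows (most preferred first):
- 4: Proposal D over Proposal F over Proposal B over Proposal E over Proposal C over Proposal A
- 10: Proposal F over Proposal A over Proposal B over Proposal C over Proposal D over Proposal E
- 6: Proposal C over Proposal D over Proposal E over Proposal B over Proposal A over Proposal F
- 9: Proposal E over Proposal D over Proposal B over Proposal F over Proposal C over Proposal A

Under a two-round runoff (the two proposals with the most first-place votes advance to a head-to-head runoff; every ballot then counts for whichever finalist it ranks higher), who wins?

Proposal E

Round 1 first-place votes: Proposal A 0, Proposal B 0, Proposal C 6, Proposal D 4, Proposal E 9, Proposal F 10. Proposal F and Proposal E advance.
Runoff: Proposal F is ranked above Proposal E on 14 ballots, Proposal E above Proposal F on 15.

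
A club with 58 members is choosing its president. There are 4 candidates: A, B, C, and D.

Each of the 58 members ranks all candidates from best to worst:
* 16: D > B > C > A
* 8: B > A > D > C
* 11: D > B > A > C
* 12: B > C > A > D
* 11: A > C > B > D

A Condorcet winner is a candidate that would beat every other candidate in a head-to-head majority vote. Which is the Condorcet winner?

B vs A: 47–11
B vs C: 47–11
B vs D: 31–27
B beats every other candidate.

B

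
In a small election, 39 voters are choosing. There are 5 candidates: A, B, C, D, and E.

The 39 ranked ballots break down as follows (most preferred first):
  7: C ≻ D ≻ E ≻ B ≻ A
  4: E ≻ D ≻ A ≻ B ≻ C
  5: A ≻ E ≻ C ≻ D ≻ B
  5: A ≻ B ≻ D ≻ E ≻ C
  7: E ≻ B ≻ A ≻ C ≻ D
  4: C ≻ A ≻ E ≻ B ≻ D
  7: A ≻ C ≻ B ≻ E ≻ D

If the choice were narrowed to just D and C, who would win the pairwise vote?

D is ranked above C on 9 ballots; C above D on 30.

C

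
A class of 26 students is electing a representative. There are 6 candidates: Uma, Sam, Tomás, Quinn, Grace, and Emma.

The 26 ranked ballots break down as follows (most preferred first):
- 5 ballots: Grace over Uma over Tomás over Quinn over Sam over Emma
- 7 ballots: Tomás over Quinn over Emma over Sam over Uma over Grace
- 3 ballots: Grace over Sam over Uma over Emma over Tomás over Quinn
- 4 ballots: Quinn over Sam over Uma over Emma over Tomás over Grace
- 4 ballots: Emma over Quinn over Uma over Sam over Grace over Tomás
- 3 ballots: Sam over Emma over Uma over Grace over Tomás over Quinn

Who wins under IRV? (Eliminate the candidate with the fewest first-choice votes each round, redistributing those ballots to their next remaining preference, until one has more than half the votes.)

Round 1: Uma 0, Sam 3, Tomás 7, Quinn 4, Grace 8, Emma 4. Uma eliminated.
Round 2: Sam 3, Tomás 7, Quinn 4, Grace 8, Emma 4. Sam eliminated.
Round 3: Tomás 7, Quinn 4, Grace 8, Emma 7. Quinn eliminated.
Round 4: Tomás 7, Grace 8, Emma 11. Tomás eliminated.
Round 5: Grace 8, Emma 18. Emma has a majority (≥14).

Emma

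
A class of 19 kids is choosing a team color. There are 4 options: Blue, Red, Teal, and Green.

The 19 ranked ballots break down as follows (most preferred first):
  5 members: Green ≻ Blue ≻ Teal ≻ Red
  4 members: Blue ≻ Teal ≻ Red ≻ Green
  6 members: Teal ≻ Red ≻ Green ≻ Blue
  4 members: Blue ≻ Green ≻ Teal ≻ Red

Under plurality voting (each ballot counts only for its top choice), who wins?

First-place votes: Blue 8, Red 0, Teal 6, Green 5.

Blue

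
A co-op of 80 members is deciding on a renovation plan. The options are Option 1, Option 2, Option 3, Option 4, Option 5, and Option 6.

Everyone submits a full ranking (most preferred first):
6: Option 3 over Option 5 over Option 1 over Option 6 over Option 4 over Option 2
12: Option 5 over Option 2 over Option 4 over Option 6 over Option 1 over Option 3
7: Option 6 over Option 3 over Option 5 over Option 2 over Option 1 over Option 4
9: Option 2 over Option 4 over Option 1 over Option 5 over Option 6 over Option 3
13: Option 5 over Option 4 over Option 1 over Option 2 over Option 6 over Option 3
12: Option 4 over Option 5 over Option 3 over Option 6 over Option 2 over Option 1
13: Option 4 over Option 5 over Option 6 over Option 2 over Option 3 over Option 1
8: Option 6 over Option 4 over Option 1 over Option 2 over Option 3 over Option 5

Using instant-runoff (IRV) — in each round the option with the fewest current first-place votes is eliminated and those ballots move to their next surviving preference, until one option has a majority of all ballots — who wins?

Option 4

Round 1: Option 1 0, Option 2 9, Option 3 6, Option 4 25, Option 5 25, Option 6 15. Option 1 eliminated.
Round 2: Option 2 9, Option 3 6, Option 4 25, Option 5 25, Option 6 15. Option 3 eliminated.
Round 3: Option 2 9, Option 4 25, Option 5 31, Option 6 15. Option 2 eliminated.
Round 4: Option 4 34, Option 5 31, Option 6 15. Option 6 eliminated.
Round 5: Option 4 42, Option 5 38. Option 4 has a majority (≥41).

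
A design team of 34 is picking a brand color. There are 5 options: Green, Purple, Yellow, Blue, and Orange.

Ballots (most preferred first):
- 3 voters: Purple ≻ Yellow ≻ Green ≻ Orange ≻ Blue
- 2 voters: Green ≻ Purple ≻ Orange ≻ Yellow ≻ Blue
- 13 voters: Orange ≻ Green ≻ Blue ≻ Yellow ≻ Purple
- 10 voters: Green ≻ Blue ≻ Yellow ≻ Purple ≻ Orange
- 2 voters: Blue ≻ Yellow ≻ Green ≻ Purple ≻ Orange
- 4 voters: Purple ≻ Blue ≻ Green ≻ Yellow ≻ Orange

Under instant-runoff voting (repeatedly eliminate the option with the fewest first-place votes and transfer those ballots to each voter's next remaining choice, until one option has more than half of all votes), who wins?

Round 1: Green 12, Purple 7, Yellow 0, Blue 2, Orange 13. Yellow eliminated.
Round 2: Green 12, Purple 7, Blue 2, Orange 13. Blue eliminated.
Round 3: Green 14, Purple 7, Orange 13. Purple eliminated.
Round 4: Green 21, Orange 13. Green has a majority (≥18).

Green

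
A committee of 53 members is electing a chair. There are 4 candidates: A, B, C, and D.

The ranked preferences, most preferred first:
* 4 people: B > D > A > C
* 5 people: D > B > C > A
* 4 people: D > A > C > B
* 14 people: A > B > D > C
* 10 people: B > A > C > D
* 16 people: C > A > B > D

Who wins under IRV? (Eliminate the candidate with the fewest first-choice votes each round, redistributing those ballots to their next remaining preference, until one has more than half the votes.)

Round 1: A 14, B 14, C 16, D 9. D eliminated.
Round 2: A 18, B 19, C 16. C eliminated.
Round 3: A 34, B 19. A has a majority (≥27).

A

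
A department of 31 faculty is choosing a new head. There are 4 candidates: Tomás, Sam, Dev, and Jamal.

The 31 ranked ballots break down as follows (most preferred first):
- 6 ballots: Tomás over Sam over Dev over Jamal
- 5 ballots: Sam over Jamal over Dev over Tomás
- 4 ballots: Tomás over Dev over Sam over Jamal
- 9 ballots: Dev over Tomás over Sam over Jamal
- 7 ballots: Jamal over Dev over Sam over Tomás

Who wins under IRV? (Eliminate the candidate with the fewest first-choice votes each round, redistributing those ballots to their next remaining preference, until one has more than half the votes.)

Round 1: Tomás 10, Sam 5, Dev 9, Jamal 7. Sam eliminated.
Round 2: Tomás 10, Dev 9, Jamal 12. Dev eliminated.
Round 3: Tomás 19, Jamal 12. Tomás has a majority (≥16).

Tomás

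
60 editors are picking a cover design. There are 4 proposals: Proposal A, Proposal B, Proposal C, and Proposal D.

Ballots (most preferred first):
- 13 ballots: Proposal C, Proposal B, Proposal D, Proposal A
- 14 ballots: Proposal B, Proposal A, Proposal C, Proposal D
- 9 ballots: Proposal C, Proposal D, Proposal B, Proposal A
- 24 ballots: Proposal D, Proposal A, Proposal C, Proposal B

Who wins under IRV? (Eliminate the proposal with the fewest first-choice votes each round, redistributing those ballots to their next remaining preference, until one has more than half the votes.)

Proposal C

Round 1: Proposal A 0, Proposal B 14, Proposal C 22, Proposal D 24. Proposal A eliminated.
Round 2: Proposal B 14, Proposal C 22, Proposal D 24. Proposal B eliminated.
Round 3: Proposal C 36, Proposal D 24. Proposal C has a majority (≥31).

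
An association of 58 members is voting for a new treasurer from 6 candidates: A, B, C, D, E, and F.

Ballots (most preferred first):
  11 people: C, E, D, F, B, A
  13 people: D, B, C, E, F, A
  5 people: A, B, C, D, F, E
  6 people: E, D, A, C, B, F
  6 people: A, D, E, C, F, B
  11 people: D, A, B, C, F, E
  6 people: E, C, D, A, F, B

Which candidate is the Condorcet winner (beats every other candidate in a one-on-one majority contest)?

D

D vs A: 47–11
D vs B: 53–5
D vs C: 36–22
D vs E: 35–23
D vs F: 58–0
D beats every other candidate.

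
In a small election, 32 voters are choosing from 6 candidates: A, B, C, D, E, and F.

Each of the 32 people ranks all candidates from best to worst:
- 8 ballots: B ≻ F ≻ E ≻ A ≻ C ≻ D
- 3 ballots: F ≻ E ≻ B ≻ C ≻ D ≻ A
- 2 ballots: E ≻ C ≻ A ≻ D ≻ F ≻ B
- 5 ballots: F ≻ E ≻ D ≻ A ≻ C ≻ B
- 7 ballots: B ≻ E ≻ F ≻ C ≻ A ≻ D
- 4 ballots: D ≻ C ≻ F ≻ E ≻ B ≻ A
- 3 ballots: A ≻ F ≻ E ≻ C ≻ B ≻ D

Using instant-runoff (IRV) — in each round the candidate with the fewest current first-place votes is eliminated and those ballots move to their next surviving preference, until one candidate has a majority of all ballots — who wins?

Round 1: A 3, B 15, C 0, D 4, E 2, F 8. C eliminated.
Round 2: A 3, B 15, D 4, E 2, F 8. E eliminated.
Round 3: A 5, B 15, D 4, F 8. D eliminated.
Round 4: A 5, B 15, F 12. A eliminated.
Round 5: B 15, F 17. F has a majority (≥17).

F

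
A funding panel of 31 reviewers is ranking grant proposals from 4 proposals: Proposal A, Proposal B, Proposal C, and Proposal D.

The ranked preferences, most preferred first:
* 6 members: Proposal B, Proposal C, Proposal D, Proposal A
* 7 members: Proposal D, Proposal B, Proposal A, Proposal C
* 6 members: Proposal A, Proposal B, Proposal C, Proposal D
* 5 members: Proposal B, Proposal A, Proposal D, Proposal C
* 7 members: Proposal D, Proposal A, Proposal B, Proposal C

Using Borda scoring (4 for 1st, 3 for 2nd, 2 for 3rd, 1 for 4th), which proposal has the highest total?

Proposal A: 6×1 + 7×2 + 6×4 + 5×3 + 7×3 = 80
Proposal B: 6×4 + 7×3 + 6×3 + 5×4 + 7×2 = 97
Proposal C: 6×3 + 7×1 + 6×2 + 5×1 + 7×1 = 49
Proposal D: 6×2 + 7×4 + 6×1 + 5×2 + 7×4 = 84

Proposal B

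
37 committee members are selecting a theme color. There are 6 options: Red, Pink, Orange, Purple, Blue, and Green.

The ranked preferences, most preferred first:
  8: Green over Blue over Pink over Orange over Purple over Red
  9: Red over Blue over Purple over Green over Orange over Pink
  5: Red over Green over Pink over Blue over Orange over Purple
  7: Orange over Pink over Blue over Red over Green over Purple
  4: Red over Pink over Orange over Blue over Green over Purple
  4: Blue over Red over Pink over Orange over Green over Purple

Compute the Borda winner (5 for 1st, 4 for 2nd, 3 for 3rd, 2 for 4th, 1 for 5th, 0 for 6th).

Blue

Red: 8×0 + 9×5 + 5×5 + 7×2 + 4×5 + 4×4 = 120
Pink: 8×3 + 9×0 + 5×3 + 7×4 + 4×4 + 4×3 = 95
Orange: 8×2 + 9×1 + 5×1 + 7×5 + 4×3 + 4×2 = 85
Purple: 8×1 + 9×3 + 5×0 + 7×0 + 4×0 + 4×0 = 35
Blue: 8×4 + 9×4 + 5×2 + 7×3 + 4×2 + 4×5 = 127
Green: 8×5 + 9×2 + 5×4 + 7×1 + 4×1 + 4×1 = 93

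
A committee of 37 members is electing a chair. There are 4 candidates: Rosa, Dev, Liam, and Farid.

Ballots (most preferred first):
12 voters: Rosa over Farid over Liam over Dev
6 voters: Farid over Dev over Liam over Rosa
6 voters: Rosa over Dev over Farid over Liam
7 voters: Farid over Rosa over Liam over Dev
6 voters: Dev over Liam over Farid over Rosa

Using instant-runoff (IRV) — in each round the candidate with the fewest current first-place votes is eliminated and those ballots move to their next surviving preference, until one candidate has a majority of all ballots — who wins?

Round 1: Rosa 18, Dev 6, Liam 0, Farid 13. Liam eliminated.
Round 2: Rosa 18, Dev 6, Farid 13. Dev eliminated.
Round 3: Rosa 18, Farid 19. Farid has a majority (≥19).

Farid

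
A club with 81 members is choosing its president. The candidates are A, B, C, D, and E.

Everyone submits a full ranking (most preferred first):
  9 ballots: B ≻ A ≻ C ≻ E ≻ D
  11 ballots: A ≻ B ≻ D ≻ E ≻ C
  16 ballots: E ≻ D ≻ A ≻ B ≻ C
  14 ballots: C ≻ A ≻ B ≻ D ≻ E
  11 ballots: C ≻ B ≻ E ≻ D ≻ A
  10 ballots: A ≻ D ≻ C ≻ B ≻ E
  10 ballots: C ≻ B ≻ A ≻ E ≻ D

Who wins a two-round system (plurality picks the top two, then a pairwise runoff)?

Round 1 first-place votes: A 21, B 9, C 35, D 0, E 16. C and A advance.
Runoff: C is ranked above A on 35 ballots, A above C on 46.

A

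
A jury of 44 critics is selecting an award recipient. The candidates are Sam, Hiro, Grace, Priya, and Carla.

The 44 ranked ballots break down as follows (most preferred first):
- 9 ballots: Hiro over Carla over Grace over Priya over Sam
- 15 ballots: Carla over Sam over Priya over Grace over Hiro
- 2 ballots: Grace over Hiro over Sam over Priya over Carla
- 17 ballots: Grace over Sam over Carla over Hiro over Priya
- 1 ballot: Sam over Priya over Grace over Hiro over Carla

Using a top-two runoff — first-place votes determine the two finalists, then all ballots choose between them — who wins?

Carla

Round 1 first-place votes: Sam 1, Hiro 9, Grace 19, Priya 0, Carla 15. Grace and Carla advance.
Runoff: Grace is ranked above Carla on 20 ballots, Carla above Grace on 24.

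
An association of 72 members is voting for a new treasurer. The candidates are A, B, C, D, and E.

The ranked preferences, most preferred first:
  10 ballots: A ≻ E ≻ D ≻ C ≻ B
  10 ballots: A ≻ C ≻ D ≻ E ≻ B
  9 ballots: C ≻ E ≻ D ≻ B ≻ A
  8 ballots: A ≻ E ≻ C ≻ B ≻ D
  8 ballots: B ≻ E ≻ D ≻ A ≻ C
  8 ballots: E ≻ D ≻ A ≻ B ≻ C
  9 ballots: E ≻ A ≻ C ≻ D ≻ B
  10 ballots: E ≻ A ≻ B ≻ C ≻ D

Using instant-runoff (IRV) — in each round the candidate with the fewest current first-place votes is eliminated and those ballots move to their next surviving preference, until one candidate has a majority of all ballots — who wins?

Round 1: A 28, B 8, C 9, D 0, E 27. D eliminated.
Round 2: A 28, B 8, C 9, E 27. B eliminated.
Round 3: A 28, C 9, E 35. C eliminated.
Round 4: A 28, E 44. E has a majority (≥37).

E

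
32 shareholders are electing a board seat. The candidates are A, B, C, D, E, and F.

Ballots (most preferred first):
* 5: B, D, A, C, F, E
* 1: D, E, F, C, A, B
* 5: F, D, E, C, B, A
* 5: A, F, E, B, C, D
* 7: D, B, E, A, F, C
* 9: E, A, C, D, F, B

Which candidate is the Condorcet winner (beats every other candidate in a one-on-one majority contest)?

D

D vs A: 18–14
D vs B: 22–10
D vs C: 18–14
D vs E: 18–14
D vs F: 22–10
D beats every other candidate.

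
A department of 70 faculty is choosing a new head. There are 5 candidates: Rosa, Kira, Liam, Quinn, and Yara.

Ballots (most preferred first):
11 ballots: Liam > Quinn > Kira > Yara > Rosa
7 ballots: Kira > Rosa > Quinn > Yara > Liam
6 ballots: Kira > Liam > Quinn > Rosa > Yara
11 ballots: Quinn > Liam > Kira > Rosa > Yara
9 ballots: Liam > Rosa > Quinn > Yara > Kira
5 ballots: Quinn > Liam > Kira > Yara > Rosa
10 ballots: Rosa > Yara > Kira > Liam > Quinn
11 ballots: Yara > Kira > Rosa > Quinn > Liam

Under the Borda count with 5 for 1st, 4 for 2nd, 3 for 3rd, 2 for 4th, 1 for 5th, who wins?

Rosa: 11×1 + 7×4 + 6×2 + 11×2 + 9×4 + 5×1 + 10×5 + 11×3 = 197
Kira: 11×3 + 7×5 + 6×5 + 11×3 + 9×1 + 5×3 + 10×3 + 11×4 = 229
Liam: 11×5 + 7×1 + 6×4 + 11×4 + 9×5 + 5×4 + 10×2 + 11×1 = 226
Quinn: 11×4 + 7×3 + 6×3 + 11×5 + 9×3 + 5×5 + 10×1 + 11×2 = 222
Yara: 11×2 + 7×2 + 6×1 + 11×1 + 9×2 + 5×2 + 10×4 + 11×5 = 176

Kira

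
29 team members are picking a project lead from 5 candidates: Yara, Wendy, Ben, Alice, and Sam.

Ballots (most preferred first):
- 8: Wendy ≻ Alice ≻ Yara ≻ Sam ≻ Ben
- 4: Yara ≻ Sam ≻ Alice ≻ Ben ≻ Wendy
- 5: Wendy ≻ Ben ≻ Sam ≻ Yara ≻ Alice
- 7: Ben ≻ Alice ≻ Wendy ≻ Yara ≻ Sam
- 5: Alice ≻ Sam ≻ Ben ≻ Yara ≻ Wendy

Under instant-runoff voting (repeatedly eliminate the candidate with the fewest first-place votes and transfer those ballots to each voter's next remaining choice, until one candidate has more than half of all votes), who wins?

Alice

Round 1: Yara 4, Wendy 13, Ben 7, Alice 5, Sam 0. Sam eliminated.
Round 2: Yara 4, Wendy 13, Ben 7, Alice 5. Yara eliminated.
Round 3: Wendy 13, Ben 7, Alice 9. Ben eliminated.
Round 4: Wendy 13, Alice 16. Alice has a majority (≥15).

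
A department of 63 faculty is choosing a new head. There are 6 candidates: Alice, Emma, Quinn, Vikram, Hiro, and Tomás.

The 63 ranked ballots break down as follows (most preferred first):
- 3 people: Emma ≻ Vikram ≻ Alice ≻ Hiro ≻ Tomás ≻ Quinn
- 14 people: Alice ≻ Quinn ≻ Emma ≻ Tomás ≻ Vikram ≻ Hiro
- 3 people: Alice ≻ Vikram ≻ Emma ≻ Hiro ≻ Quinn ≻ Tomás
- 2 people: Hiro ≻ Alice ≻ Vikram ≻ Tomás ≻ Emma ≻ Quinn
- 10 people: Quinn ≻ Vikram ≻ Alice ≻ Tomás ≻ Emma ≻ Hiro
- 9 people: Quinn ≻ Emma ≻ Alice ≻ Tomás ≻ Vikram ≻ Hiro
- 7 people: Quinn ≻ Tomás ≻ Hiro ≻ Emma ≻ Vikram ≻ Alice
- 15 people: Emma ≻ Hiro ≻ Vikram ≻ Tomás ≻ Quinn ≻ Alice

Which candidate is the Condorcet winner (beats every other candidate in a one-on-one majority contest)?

Quinn

Quinn vs Alice: 41–22
Quinn vs Emma: 40–23
Quinn vs Vikram: 40–23
Quinn vs Hiro: 40–23
Quinn vs Tomás: 43–20
Quinn beats every other candidate.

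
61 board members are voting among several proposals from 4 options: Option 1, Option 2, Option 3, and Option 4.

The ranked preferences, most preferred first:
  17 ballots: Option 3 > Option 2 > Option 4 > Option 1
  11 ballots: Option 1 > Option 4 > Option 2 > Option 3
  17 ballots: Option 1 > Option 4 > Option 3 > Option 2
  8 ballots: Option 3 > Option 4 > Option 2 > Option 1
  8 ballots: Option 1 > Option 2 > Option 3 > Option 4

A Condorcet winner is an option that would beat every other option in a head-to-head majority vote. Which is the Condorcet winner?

Option 1

Option 1 vs Option 2: 36–25
Option 1 vs Option 3: 36–25
Option 1 vs Option 4: 36–25
Option 1 beats every other option.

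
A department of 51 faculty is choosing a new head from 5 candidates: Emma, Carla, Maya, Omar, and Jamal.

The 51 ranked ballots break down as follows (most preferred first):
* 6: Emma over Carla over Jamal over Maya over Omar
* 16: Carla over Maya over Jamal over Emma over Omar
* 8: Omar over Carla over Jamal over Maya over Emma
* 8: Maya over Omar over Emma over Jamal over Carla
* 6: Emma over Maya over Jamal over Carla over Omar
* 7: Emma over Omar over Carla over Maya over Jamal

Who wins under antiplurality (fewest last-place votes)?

Maya

Last-place votes: Emma 8, Carla 8, Maya 0, Omar 28, Jamal 7.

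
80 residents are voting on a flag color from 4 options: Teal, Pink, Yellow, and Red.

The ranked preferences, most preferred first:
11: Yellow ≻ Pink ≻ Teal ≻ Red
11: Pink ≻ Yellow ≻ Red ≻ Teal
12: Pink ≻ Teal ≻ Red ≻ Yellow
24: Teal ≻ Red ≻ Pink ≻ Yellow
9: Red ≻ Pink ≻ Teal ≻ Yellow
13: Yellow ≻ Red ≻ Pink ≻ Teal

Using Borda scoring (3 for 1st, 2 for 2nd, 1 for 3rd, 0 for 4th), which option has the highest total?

Pink

Teal: 11×1 + 11×0 + 12×2 + 24×3 + 9×1 + 13×0 = 116
Pink: 11×2 + 11×3 + 12×3 + 24×1 + 9×2 + 13×1 = 146
Yellow: 11×3 + 11×2 + 12×0 + 24×0 + 9×0 + 13×3 = 94
Red: 11×0 + 11×1 + 12×1 + 24×2 + 9×3 + 13×2 = 124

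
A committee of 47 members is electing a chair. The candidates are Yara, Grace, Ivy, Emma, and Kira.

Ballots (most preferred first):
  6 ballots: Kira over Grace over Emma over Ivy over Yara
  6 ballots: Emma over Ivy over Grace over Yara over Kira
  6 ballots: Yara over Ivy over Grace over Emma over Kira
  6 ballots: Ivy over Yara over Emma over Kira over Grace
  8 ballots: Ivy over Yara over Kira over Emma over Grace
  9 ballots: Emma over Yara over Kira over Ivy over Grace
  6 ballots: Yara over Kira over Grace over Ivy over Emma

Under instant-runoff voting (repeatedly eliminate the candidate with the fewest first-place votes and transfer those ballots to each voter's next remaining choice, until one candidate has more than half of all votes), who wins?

Ivy

Round 1: Yara 12, Grace 0, Ivy 14, Emma 15, Kira 6. Grace eliminated.
Round 2: Yara 12, Ivy 14, Emma 15, Kira 6. Kira eliminated.
Round 3: Yara 12, Ivy 14, Emma 21. Yara eliminated.
Round 4: Ivy 26, Emma 21. Ivy has a majority (≥24).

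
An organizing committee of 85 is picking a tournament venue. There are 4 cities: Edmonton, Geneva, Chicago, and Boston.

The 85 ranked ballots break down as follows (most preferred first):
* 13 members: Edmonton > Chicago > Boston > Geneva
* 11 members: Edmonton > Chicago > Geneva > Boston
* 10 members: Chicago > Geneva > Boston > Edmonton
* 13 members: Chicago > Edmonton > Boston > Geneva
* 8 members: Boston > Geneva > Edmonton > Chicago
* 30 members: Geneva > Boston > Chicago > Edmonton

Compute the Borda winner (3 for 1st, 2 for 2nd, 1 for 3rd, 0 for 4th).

Chicago

Edmonton: 13×3 + 11×3 + 10×0 + 13×2 + 8×1 + 30×0 = 106
Geneva: 13×0 + 11×1 + 10×2 + 13×0 + 8×2 + 30×3 = 137
Chicago: 13×2 + 11×2 + 10×3 + 13×3 + 8×0 + 30×1 = 147
Boston: 13×1 + 11×0 + 10×1 + 13×1 + 8×3 + 30×2 = 120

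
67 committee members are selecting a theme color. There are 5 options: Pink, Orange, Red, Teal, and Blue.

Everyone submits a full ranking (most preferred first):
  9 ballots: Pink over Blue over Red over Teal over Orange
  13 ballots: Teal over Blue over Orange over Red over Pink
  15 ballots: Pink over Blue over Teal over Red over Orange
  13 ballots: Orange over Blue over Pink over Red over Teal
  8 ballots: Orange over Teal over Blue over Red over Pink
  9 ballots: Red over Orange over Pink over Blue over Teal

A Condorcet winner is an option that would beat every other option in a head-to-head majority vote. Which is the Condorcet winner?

Blue vs Pink: 34–33
Blue vs Orange: 37–30
Blue vs Red: 58–9
Blue vs Teal: 46–21
Blue beats every other option.

Blue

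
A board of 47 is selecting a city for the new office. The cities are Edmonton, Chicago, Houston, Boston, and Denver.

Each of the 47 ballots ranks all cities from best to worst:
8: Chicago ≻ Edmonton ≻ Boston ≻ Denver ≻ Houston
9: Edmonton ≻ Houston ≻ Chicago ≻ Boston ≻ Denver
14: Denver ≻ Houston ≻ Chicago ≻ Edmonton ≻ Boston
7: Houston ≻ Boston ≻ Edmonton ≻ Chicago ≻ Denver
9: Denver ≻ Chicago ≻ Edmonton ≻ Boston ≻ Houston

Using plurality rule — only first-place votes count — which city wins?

First-place votes: Edmonton 9, Chicago 8, Houston 7, Boston 0, Denver 23.

Denver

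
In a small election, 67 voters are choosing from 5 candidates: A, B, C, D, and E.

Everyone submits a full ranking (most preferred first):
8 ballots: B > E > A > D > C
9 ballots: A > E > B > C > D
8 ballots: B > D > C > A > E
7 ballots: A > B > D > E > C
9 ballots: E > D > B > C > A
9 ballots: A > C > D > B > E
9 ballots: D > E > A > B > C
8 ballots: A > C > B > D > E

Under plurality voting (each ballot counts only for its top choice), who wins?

A

First-place votes: A 33, B 16, C 0, D 9, E 9.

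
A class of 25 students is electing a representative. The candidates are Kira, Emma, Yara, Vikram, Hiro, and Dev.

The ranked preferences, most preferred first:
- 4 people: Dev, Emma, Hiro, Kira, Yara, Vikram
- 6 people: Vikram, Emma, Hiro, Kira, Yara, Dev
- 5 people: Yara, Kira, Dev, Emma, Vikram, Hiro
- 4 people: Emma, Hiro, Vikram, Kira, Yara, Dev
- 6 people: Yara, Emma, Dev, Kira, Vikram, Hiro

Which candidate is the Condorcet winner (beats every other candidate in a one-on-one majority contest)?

Emma

Emma vs Kira: 20–5
Emma vs Yara: 14–11
Emma vs Vikram: 19–6
Emma vs Hiro: 25–0
Emma vs Dev: 16–9
Emma beats every other candidate.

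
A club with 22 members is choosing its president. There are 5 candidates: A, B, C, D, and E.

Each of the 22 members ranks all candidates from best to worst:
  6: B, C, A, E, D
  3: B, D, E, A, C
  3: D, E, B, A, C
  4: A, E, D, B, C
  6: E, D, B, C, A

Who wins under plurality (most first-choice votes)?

First-place votes: A 4, B 9, C 0, D 3, E 6.

B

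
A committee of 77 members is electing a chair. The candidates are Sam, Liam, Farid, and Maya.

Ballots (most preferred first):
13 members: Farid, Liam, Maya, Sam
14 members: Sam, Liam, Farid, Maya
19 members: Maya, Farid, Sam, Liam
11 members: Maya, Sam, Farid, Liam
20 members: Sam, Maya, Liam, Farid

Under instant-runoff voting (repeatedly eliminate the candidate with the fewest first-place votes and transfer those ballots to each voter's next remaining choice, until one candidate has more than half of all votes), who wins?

Round 1: Sam 34, Liam 0, Farid 13, Maya 30. Liam eliminated.
Round 2: Sam 34, Farid 13, Maya 30. Farid eliminated.
Round 3: Sam 34, Maya 43. Maya has a majority (≥39).

Maya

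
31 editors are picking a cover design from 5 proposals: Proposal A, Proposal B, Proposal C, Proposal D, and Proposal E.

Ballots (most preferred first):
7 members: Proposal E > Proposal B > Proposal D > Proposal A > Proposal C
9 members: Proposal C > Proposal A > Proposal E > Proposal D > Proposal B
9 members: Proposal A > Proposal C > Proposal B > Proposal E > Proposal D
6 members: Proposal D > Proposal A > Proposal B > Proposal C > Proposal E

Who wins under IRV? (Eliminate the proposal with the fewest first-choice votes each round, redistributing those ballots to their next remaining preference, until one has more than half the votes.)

Proposal A

Round 1: Proposal A 9, Proposal B 0, Proposal C 9, Proposal D 6, Proposal E 7. Proposal B eliminated.
Round 2: Proposal A 9, Proposal C 9, Proposal D 6, Proposal E 7. Proposal D eliminated.
Round 3: Proposal A 15, Proposal C 9, Proposal E 7. Proposal E eliminated.
Round 4: Proposal A 22, Proposal C 9. Proposal A has a majority (≥16).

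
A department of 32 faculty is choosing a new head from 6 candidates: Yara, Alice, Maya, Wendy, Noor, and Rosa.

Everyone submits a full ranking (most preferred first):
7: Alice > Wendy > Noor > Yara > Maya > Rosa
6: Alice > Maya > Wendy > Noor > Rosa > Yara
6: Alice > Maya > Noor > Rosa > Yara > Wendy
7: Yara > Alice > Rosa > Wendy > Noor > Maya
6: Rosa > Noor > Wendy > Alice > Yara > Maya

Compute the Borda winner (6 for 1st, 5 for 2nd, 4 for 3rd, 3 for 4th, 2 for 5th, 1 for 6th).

Alice

Yara: 7×3 + 6×1 + 6×2 + 7×6 + 6×2 = 93
Alice: 7×6 + 6×6 + 6×6 + 7×5 + 6×3 = 167
Maya: 7×2 + 6×5 + 6×5 + 7×1 + 6×1 = 87
Wendy: 7×5 + 6×4 + 6×1 + 7×3 + 6×4 = 110
Noor: 7×4 + 6×3 + 6×4 + 7×2 + 6×5 = 114
Rosa: 7×1 + 6×2 + 6×3 + 7×4 + 6×6 = 101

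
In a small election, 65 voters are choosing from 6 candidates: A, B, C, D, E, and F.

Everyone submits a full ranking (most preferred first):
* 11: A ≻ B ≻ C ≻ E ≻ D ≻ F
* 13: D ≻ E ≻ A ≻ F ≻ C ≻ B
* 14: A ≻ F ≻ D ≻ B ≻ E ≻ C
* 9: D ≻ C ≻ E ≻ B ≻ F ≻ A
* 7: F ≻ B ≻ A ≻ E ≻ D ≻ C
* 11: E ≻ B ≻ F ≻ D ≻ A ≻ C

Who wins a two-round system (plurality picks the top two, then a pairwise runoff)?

Round 1 first-place votes: A 25, B 0, C 0, D 22, E 11, F 7. A and D advance.
Runoff: A is ranked above D on 32 ballots, D above A on 33.

D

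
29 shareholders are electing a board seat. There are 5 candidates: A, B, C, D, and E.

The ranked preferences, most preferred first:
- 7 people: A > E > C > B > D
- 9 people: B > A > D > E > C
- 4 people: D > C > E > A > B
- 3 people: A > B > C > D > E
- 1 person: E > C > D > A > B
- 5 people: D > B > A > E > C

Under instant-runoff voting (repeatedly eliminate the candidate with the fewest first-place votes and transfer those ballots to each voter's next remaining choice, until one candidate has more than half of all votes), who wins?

A

Round 1: A 10, B 9, C 0, D 9, E 1. C eliminated.
Round 2: A 10, B 9, D 9, E 1. E eliminated.
Round 3: A 10, B 9, D 10. B eliminated.
Round 4: A 19, D 10. A has a majority (≥15).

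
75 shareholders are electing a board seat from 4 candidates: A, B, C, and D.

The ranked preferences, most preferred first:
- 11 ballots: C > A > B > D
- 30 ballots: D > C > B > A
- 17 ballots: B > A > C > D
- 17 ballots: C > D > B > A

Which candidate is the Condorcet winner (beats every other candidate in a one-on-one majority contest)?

C

C vs A: 58–17
C vs B: 58–17
C vs D: 45–30
C beats every other candidate.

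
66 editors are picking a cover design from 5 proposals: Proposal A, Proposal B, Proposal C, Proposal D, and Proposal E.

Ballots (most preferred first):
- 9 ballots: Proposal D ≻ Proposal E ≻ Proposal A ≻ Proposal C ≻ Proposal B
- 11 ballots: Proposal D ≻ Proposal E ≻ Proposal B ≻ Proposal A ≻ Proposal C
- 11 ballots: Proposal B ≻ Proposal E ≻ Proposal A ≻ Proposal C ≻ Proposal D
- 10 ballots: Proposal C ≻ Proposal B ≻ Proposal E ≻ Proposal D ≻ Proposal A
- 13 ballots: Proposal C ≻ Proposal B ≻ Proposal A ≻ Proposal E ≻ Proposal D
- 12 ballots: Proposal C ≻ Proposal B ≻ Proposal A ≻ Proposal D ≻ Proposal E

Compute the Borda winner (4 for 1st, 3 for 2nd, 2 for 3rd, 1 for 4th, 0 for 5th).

Proposal B

Proposal A: 9×2 + 11×1 + 11×2 + 10×0 + 13×2 + 12×2 = 101
Proposal B: 9×0 + 11×2 + 11×4 + 10×3 + 13×3 + 12×3 = 171
Proposal C: 9×1 + 11×0 + 11×1 + 10×4 + 13×4 + 12×4 = 160
Proposal D: 9×4 + 11×4 + 11×0 + 10×1 + 13×0 + 12×1 = 102
Proposal E: 9×3 + 11×3 + 11×3 + 10×2 + 13×1 + 12×0 = 126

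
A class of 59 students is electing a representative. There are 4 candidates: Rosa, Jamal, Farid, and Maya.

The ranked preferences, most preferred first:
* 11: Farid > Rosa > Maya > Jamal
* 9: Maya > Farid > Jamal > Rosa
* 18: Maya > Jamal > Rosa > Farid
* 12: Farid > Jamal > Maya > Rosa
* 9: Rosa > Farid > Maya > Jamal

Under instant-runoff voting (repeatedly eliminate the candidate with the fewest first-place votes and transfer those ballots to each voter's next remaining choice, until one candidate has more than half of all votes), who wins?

Farid

Round 1: Rosa 9, Jamal 0, Farid 23, Maya 27. Jamal eliminated.
Round 2: Rosa 9, Farid 23, Maya 27. Rosa eliminated.
Round 3: Farid 32, Maya 27. Farid has a majority (≥30).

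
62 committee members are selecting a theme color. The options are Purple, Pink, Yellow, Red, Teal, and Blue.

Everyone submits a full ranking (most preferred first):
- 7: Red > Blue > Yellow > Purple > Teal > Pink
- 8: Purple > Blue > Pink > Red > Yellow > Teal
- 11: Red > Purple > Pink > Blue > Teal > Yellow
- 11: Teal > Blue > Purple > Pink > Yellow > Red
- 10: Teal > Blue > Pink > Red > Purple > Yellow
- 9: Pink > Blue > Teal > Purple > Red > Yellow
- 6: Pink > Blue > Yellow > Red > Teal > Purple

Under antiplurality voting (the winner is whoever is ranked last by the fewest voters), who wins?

Last-place votes: Purple 6, Pink 7, Yellow 30, Red 11, Teal 8, Blue 0.

Blue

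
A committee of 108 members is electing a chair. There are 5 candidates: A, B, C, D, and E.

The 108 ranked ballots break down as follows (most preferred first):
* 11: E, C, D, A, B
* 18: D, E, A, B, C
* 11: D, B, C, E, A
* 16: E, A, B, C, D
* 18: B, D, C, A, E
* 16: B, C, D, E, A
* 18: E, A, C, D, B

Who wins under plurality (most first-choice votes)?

E

First-place votes: A 0, B 34, C 0, D 29, E 45.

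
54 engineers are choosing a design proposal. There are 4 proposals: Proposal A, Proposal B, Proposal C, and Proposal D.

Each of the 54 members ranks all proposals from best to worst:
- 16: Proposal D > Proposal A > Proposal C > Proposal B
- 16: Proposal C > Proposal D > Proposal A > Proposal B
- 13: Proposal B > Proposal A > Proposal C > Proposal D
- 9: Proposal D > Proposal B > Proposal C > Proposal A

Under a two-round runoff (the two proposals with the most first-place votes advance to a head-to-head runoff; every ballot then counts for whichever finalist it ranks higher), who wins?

Round 1 first-place votes: Proposal A 0, Proposal B 13, Proposal C 16, Proposal D 25. Proposal D and Proposal C advance.
Runoff: Proposal D is ranked above Proposal C on 25 ballots, Proposal C above Proposal D on 29.

Proposal C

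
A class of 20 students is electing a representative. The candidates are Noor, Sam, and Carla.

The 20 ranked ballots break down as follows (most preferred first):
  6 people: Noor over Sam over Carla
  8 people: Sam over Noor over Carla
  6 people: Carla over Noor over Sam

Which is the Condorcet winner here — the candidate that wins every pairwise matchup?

Noor vs Sam: 12–8
Noor vs Carla: 14–6
Noor beats every other candidate.

Noor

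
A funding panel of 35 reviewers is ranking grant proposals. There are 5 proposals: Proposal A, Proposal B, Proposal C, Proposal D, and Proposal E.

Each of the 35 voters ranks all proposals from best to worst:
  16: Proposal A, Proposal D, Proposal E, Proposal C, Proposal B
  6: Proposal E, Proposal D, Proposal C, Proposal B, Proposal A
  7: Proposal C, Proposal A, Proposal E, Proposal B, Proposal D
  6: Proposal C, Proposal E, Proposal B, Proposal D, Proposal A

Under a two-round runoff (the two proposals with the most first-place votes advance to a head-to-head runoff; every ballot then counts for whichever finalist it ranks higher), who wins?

Round 1 first-place votes: Proposal A 16, Proposal B 0, Proposal C 13, Proposal D 0, Proposal E 6. Proposal A and Proposal C advance.
Runoff: Proposal A is ranked above Proposal C on 16 ballots, Proposal C above Proposal A on 19.

Proposal C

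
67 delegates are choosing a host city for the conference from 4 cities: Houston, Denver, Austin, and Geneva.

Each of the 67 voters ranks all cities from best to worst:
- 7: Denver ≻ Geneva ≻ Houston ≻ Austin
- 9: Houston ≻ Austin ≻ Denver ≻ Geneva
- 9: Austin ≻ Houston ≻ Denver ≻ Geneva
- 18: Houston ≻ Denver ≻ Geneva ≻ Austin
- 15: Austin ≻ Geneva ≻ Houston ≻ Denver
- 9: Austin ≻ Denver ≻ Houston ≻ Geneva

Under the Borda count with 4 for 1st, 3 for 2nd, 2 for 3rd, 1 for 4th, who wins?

Houston: 7×2 + 9×4 + 9×3 + 18×4 + 15×2 + 9×2 = 197
Denver: 7×4 + 9×2 + 9×2 + 18×3 + 15×1 + 9×3 = 160
Austin: 7×1 + 9×3 + 9×4 + 18×1 + 15×4 + 9×4 = 184
Geneva: 7×3 + 9×1 + 9×1 + 18×2 + 15×3 + 9×1 = 129

Houston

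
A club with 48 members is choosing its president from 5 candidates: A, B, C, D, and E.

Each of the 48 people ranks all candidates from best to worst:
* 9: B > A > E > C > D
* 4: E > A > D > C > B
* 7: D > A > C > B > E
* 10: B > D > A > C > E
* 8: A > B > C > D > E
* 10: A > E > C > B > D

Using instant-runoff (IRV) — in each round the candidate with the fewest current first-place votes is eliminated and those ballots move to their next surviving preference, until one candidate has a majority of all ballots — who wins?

Round 1: A 18, B 19, C 0, D 7, E 4. C eliminated.
Round 2: A 18, B 19, D 7, E 4. E eliminated.
Round 3: A 22, B 19, D 7. D eliminated.
Round 4: A 29, B 19. A has a majority (≥25).

A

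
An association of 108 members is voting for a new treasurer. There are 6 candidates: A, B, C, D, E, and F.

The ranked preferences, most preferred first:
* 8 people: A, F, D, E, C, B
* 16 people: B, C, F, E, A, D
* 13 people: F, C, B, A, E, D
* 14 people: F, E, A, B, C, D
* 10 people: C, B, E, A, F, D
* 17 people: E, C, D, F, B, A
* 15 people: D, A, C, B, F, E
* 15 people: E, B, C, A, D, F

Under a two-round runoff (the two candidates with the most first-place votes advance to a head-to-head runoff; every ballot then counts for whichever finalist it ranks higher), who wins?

Round 1 first-place votes: A 8, B 16, C 10, D 15, E 32, F 27. E and F advance.
Runoff: E is ranked above F on 42 ballots, F above E on 66.

F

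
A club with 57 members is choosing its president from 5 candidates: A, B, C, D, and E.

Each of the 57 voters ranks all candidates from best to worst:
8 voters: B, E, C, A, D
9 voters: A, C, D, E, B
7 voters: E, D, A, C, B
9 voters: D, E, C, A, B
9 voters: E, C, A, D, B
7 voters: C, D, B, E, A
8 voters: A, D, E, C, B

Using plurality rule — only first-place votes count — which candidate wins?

First-place votes: A 17, B 8, C 7, D 9, E 16.

A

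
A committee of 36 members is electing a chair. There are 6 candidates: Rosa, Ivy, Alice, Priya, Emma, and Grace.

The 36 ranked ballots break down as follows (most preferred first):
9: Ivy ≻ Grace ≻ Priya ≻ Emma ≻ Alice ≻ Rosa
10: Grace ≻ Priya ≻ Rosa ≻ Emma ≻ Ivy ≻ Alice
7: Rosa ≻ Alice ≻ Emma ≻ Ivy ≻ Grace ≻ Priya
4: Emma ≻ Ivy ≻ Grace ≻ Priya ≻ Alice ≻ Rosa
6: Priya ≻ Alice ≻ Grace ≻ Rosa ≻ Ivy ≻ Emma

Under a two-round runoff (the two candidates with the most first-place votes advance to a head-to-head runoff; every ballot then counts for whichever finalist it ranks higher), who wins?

Round 1 first-place votes: Rosa 7, Ivy 9, Alice 0, Priya 6, Emma 4, Grace 10. Grace and Ivy advance.
Runoff: Grace is ranked above Ivy on 16 ballots, Ivy above Grace on 20.

Ivy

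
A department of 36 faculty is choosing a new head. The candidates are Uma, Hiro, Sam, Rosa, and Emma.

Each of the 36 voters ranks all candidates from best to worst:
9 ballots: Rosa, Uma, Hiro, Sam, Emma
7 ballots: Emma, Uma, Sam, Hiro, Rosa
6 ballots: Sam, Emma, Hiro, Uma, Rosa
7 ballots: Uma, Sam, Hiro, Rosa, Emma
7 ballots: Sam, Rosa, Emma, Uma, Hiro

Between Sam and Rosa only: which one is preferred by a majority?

Sam is ranked above Rosa on 27 ballots; Rosa above Sam on 9.

Sam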